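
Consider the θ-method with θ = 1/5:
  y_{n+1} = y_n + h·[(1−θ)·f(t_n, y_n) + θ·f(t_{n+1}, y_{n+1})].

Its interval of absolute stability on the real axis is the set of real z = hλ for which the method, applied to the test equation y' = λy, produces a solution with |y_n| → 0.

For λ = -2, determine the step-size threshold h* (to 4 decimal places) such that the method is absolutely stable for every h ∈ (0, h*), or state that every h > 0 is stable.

On y'=λy, z=hλ:
  y_{n+1} = y_n + z·[4/5·y_n + 1/5·y_{n+1}] ⇒ (1 − 1/5z)y_{n+1} = (1 + 4/5z)y_n
  ⇒ R(z) = (1 + 4/5z)/(1 − 1/5z).

Boundary: |R(x)|=1, x<0.
x=-1.22: |R|=0.0193
R=−1: 1+4/5x = −1+1/5x ⇒ -3/5x=2 ⇒ x=2/(-3/5)=-3.3333
Confirm numerically:
  x=-2.982: |R|=0.86795 <1
  x=-2.607: |R|=0.71355 <1
  x=-2.572: |R|=0.69836 <1
  x=-3.673: |R|=1.11749 >1
  x=-3.518: |R|=1.06504 >1
  x=-3.495: |R|=1.05709 >1
Interval (-3.3333, 0).

(-3.3333,0); λ=-2 ⇒ h* = (10/3)/2 = 1.6667.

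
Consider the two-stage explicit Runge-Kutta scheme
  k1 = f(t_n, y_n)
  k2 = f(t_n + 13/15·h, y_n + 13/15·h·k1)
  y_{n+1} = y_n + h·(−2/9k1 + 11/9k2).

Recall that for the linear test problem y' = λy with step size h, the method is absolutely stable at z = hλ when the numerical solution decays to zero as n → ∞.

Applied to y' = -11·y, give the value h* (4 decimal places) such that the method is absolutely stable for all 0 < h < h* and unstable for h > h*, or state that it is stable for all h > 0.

(-0.9441,0); λ=-11 ⇒ h* = (135/143)/11 = 0.0858.

Test eqn y'=λy, z=hλ:
  k1=λy_n ⇒ h·k1=z·y_n;  k2=λ(1+13/15z)y_n ⇒ h·k2=z(1+13/15z)y_n
  y_{n+1}/y_n = 1 − 2/9z + 11/9z(1+13/15z) = 1 + z + 143/135z²
  Hence R(z) = 1 + z + 143/135z².

Find x<0 with |R(x)|<1.
x=-0.56: |R|=0.7722
R=1: x+143/135x²=0 ⇒ x=−135/143=-0.9441; min R=1−1/(4·143/135)=0.7640>−1
Confirm numerically:
  x=-0.727: |R|=0.83285 <1
  x=-0.603: |R|=0.78216 <1
  x=-0.581: |R|=0.77656 <1
  x=-0.385: |R|=0.77201 <1
  x=-1.502: |R|=1.88769 >1
  x=-1.188: |R|=1.30698 >1
Stable set (-0.9441, 0).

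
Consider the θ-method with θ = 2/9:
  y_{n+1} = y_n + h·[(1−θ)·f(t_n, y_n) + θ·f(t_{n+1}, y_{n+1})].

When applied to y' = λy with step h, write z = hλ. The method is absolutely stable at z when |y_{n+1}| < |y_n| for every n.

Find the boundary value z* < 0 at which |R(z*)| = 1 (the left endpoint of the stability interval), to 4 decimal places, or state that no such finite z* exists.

On y'=λy, z=hλ:
  y_{n+1} = y_n + z·[7/9·y_n + 2/9·y_{n+1}] ⇒ (1 − 2/9z)y_{n+1} = (1 + 7/9z)y_n
  Hence R(z) = (1 + 7/9z)/(1 − 2/9z).

Boundary: |R(x)|=1, x<0.
x=-1.23: |R|=0.0340
R=−1: 1+7/9x = −1+2/9x ⇒ -5/9x=2 ⇒ x=2/(-5/9)=-3.6000
Confirm numerically:
  x=-3.139: |R|=0.84913 <1
  x=-3.065: |R|=0.82320 <1
  x=-2.351: |R|=0.54423 <1
  x=-3.773: |R|=1.05228 >1
  x=-3.631: |R|=1.00953 >1
Stable set (-3.6000, 0).

z* = -3.6000.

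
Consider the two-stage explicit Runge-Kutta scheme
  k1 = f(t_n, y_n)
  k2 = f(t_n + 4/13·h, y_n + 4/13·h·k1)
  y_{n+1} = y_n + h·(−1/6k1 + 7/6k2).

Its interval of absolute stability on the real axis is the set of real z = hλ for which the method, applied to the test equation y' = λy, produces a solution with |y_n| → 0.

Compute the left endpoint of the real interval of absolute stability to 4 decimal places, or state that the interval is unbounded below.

With y'=λy (z=hλ):
  k1=λy_n ⇒ h·k1=z·y_n;  k2=λ(1+4/13z)y_n ⇒ h·k2=z(1+4/13z)y_n
  y_{n+1}/y_n = 1 − 1/6z + 7/6z(1+4/13z) = 1 + z + 14/39z²
  so R(z) = 1 + z + 14/39z².

Find x<0 with |R(x)|<1.
x=-0.81: |R|=0.4255
R=1: x+14/39x²=0 ⇒ x=−39/14=-2.7857; min R=1−1/(4·14/39)=0.3036>−1
Confirm numerically:
  x=-2.512: |R|=0.75318 <1
  x=-2.262: |R|=0.57474 <1
  x=-2.039: |R|=0.45344 <1
  x=-1.750: |R|=0.34936 <1
  x=-3.332: |R|=1.65341 >1
  x=-3.274: |R|=1.57387 >1
  x=-2.924: |R|=1.14515 >1
Interval (-2.7857, 0).

z* = -2.7857.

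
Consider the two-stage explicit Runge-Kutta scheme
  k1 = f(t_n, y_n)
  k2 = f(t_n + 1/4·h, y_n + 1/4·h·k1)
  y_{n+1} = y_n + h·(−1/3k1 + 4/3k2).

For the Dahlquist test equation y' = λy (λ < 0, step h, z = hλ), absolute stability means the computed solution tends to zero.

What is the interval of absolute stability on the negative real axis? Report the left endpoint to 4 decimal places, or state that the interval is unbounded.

(-3.0000, 0).

Set f=λy, z=hλ:
  k1=λy_n ⇒ h·k1=z·y_n;  k2=λ(1+1/4z)y_n ⇒ h·k2=z(1+1/4z)y_n
  y_{n+1}/y_n = 1 − 1/3z + 4/3z(1+1/4z) = 1 + z + 1/3z²
  so R(z) = 1 + z + 1/3z².

Need |R(x)|<1, x<0.
x=-1.24: |R|=0.2725
R=1: x+1/3x²=0 ⇒ x=−3=-3.0000; min R=1−1/(4·1/3)=0.2500>−1
Confirm numerically:
  x=-2.428: |R|=0.53706 <1
  x=-2.344: |R|=0.48745 <1
  x=-1.354: |R|=0.25711 <1
  x=-3.318: |R|=1.35171 >1
  x=-3.284: |R|=1.31089 >1
Interval (-3.0000, 0).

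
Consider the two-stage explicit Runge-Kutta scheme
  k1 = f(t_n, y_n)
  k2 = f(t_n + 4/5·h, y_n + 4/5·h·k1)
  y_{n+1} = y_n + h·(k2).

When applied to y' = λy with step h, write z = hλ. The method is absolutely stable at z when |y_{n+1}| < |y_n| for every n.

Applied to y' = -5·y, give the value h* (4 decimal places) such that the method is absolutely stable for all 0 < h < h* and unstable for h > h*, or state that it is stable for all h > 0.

(-1.2500,0); λ=-5 ⇒ h* = (5/4)/5 = 0.2500.

Test eqn y'=λy, z=hλ:
  k1=λy_n ⇒ h·k1=z·y_n;  k2=λ(1+4/5z)y_n ⇒ h·k2=z(1+4/5z)y_n
  y_{n+1}/y_n = 1 + z(1+4/5z) = 1 + z + 4/5z²
  R(z) = 1 + z + 4/5z².

Solve |R(x)|<1 on ℝ⁻.
x=-1.64: |R|=1.5117
R=1: x+4/5x²=0 ⇒ x=−5/4=-1.2500; min R=1−1/(4·4/5)=0.6875>−1
Confirm numerically:
  x=-1.075: |R|=0.84950 <1
  x=-0.819: |R|=0.71761 <1
  x=-0.536: |R|=0.69384 <1
  x=-1.753: |R|=1.70541 >1
  x=-1.387: |R|=1.15202 >1
Interval (-1.2500, 0).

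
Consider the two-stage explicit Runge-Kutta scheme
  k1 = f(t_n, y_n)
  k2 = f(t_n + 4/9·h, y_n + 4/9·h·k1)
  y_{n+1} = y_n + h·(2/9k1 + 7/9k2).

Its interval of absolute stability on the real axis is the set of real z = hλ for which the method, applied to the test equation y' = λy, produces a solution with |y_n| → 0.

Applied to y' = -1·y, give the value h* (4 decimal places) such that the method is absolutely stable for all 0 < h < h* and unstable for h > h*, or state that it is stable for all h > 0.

Set f=λy, z=hλ:
  k1=λy_n ⇒ h·k1=z·y_n;  k2=λ(1+4/9z)y_n ⇒ h·k2=z(1+4/9z)y_n
  y_{n+1}/y_n = 1 + 2/9z + 7/9z(1+4/9z) = 1 + z + 28/81z²
  Hence R(z) = 1 + z + 28/81z².

Boundary: |R(x)|=1, x<0.
x=-1.78: |R|=0.3152
R=1: x+28/81x²=0 ⇒ x=−81/28=-2.8929; min R=1−1/(4·28/81)=0.2768>−1
Confirm numerically:
  x=-2.807: |R|=0.91669 <1
  x=-2.231: |R|=0.48957 <1
  x=-1.922: |R|=0.35497 <1
  x=-3.480: |R|=1.70631 >1
  x=-3.179: |R|=1.31445 >1
Stable set (-2.8929, 0).

(-2.8929,0); λ=-1 ⇒ h* = (81/28)/1 = 2.8929.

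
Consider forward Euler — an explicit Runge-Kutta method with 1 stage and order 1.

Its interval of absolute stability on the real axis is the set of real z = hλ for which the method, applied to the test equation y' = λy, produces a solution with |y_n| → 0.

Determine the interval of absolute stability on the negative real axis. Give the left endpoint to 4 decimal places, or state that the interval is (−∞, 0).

(-2.0000, 0).

With y'=λy (z=hλ):
  order 1, 1-stage ⇒ R(z)=1+z
  (e.g. R(-1.58)=-0.58000, |R|=0.58000)

Boundary: |R(x)|=1, x<0.
x=-1.58: |R|=0.5800
|R(-2.09)|=1.0900 |R(-1.59)|=0.5900 |R(-1.56)|=0.5600
Bisect:
  x_lo=-2.8405 |R|=1.8405  x_hi=-0.3686 |R|=0.6314
  mid=-1.60457 |R|=0.60457 →hi
  mid=-2.22253 |R|=1.22253 →lo
  mid=-1.91355 |R|=0.91355 →hi
  mid=-2.06804 |R|=1.06804 →lo
  mid=-1.99080 |R|=0.99080 →hi
  mid=-2.02942 |R|=1.02942 →lo
  mid=-2.01011 |R|=1.01011 →lo
  mid=-2.00045 |R|=1.00045 →lo
  ...
  [-2.00000,-1.99985] ⇒ x*=-2.0000
Stable set (-2.0000, 0).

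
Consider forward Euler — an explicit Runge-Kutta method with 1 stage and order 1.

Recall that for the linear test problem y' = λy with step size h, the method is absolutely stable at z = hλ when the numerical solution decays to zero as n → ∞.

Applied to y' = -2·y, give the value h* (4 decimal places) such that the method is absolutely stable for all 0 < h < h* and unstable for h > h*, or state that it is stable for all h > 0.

With y'=λy (z=hλ):
  order 1, 1-stage ⇒ R(z)=1+z
  (e.g. R(-0.37)=0.63000, |R|=0.63000)

Need |R(x)|<1, x<0.
x=-0.37: |R|=0.6300
|R(-2.34)|=1.3400 |R(-1.84)|=0.8400 |R(-1.43)|=0.4300
Bisect:
  x_lo=-2.3346 |R|=1.3346  x_hi=-0.2442 |R|=0.7558
  mid=-1.28940 |R|=0.28940 →hi
  mid=-1.81200 |R|=0.81200 →hi
  mid=-2.07330 |R|=1.07330 →lo
  mid=-1.94265 |R|=0.94265 →hi
  mid=-2.00798 |R|=1.00798 →lo
  mid=-1.97531 |R|=0.97531 →hi
  mid=-1.99165 |R|=0.99165 →hi
  mid=-1.99981 |R|=0.99981 →hi
  ...
  [-2.00007,-1.99994] ⇒ x*=-2.0000
So |R|<1 on (-2.0000, 0).

(-2.0000,0); λ=-2 ⇒ h* = 1.0000.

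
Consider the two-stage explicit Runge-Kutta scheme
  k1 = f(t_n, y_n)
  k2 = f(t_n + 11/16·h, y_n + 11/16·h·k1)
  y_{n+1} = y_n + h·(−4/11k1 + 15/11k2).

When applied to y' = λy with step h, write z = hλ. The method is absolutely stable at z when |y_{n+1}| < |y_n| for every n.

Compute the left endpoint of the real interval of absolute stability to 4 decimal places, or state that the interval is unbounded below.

left endpoint -1.0667.

With y'=λy (z=hλ):
  k1=λy_n ⇒ h·k1=z·y_n;  k2=λ(1+11/16z)y_n ⇒ h·k2=z(1+11/16z)y_n
  y_{n+1}/y_n = 1 − 4/11z + 15/11z(1+11/16z) = 1 + z + 15/16z²
  so R(z) = 1 + z + 15/16z².

Solve |R(x)|<1 on ℝ⁻.
x=-1.72: |R|=2.0535
R=1: x+15/16x²=0 ⇒ x=−16/15=-1.0667; min R=1−1/(4·15/16)=0.7333>−1
Confirm numerically:
  x=-0.920: |R|=0.87350 <1
  x=-0.839: |R|=0.82093 <1
  x=-0.478: |R|=0.73620 <1
  x=-1.584: |R|=1.76824 >1
  x=-1.537: |R|=1.67772 >1
So |R|<1 on (-1.0667, 0).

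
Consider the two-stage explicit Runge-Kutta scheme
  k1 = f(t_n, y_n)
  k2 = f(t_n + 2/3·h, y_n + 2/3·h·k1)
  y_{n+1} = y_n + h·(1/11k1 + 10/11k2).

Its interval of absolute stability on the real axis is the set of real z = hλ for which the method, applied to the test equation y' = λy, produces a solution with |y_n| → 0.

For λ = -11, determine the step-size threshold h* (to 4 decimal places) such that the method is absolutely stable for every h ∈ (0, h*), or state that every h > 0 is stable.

(-1.6500,0); λ=-11 ⇒ h* = (33/20)/11 = 0.1500.

Test eqn y'=λy, z=hλ:
  k1=λy_n ⇒ h·k1=z·y_n;  k2=λ(1+2/3z)y_n ⇒ h·k2=z(1+2/3z)y_n
  y_{n+1}/y_n = 1 + 1/11z + 10/11z(1+2/3z) = 1 + z + 20/33z²
  R(z) = 1 + z + 20/33z².

Boundary: |R(x)|=1, x<0.
x=-0.98: |R|=0.6021
R=1: x+20/33x²=0 ⇒ x=−33/20=-1.6500; min R=1−1/(4·20/33)=0.5875>−1
Confirm numerically:
  x=-1.605: |R|=0.95623 <1
  x=-1.518: |R|=0.87856 <1
  x=-1.056: |R|=0.61984 <1
  x=-1.044: |R|=0.61657 <1
  x=-2.249: |R|=1.81646 >1
  x=-2.232: |R|=1.78729 >1
  x=-2.196: |R|=1.72668 >1
So |R|<1 on (-1.6500, 0).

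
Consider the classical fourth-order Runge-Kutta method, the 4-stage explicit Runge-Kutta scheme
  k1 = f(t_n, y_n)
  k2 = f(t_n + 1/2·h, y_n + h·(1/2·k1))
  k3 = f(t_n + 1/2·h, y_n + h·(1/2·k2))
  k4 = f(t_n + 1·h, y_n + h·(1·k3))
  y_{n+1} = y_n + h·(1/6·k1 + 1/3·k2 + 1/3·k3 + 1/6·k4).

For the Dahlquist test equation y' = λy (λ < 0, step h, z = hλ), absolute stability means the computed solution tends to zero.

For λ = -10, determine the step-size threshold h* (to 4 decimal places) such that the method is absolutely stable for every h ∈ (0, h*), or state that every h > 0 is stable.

Set f=λy, z=hλ:
  order 4, 4-stage ⇒ R(z)=1+z+z^2/2+z^3/6+z^4/24
  (e.g. R(-1.34)=0.29112, |R|=0.29112)

Solve |R(x)|<1 on ℝ⁻.
x=-1.34: |R|=0.2911
|R(-2.63)|=0.7900 |R(-1.06)|=0.3559 |R(-0.8)|=0.4517
Bisect:
  x_lo=-3.2735 |R|=2.0225  x_hi=-0.1929 |R|=0.8246
  mid=-1.73317 |R|=0.27703 →hi
  mid=-2.50332 |R|=0.65170 →hi
  mid=-2.88840 |R|=1.16690 →lo
  mid=-2.69586 |R|=0.87332 →hi
  mid=-2.79213 |R|=1.01035 →lo
  mid=-2.74399 |R|=0.93950 →hi
  mid=-2.76806 |R|=0.97433 →hi
  ...
  [-2.78536,-2.78517] ⇒ x*=-2.7853
So |R|<1 on (-2.7853, 0).

(-2.7853,0); λ=-10 ⇒ h* = 0.2785.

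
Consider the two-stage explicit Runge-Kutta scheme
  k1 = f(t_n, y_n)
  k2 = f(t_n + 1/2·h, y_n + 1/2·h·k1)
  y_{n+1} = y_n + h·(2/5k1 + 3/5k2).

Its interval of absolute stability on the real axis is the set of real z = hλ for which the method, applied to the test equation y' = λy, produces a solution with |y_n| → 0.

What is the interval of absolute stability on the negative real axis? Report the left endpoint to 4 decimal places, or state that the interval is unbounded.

z∈(-3.3333,0).

Set f=λy, z=hλ:
  k1=λy_n ⇒ h·k1=z·y_n;  k2=λ(1+1/2z)y_n ⇒ h·k2=z(1+1/2z)y_n
  y_{n+1}/y_n = 1 + 2/5z + 3/5z(1+1/2z) = 1 + z + 3/10z²
  Hence R(z) = 1 + z + 3/10z².

Find x<0 with |R(x)|<1.
x=-0.38: |R|=0.6633
R=1: x+3/10x²=0 ⇒ x=−10/3=-3.3333; min R=1−1/(4·3/10)=0.1667>−1
Confirm numerically:
  x=-2.471: |R|=0.36075 <1
  x=-2.288: |R|=0.28248 <1
  x=-2.078: |R|=0.21743 <1
  x=-1.518: |R|=0.17330 <1
  x=-3.667: |R|=1.36707 >1
  x=-3.478: |R|=1.15095 >1
So |R|<1 on (-3.3333, 0).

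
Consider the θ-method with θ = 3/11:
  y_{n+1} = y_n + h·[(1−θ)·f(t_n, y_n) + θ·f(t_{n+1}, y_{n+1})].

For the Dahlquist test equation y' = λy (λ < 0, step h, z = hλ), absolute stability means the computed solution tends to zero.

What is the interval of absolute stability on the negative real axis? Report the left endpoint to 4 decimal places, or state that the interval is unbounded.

z∈(-4.4000,0).

On y'=λy, z=hλ:
  y_{n+1} = y_n + z·[8/11·y_n + 3/11·y_{n+1}] ⇒ (1 − 3/11z)y_{n+1} = (1 + 8/11z)y_n
  Hence R(z) = (1 + 8/11z)/(1 − 3/11z).

Boundary: |R(x)|=1, x<0.
x=-0.3: |R|=0.7227
R=−1: 1+8/11x = −1+3/11x ⇒ -5/11x=2 ⇒ x=2/(-5/11)=-4.4000
Confirm numerically:
  x=-3.636: |R|=0.82563 <1
  x=-2.989: |R|=0.64667 <1
  x=-2.626: |R|=0.53014 <1
  x=-4.600: |R|=1.04032 >1
  x=-4.568: |R|=1.03400 >1
  x=-4.550: |R|=1.03043 >1
Stable set (-4.4000, 0).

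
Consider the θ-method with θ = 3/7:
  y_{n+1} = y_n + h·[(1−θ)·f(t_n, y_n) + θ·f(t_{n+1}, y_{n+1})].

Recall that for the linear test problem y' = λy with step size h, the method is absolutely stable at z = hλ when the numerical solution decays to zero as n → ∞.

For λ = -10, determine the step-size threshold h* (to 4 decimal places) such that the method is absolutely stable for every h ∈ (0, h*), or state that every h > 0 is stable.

(-14.0000,0); λ=-10 ⇒ h* = (14)/10 = 1.4000.

With y'=λy (z=hλ):
  y_{n+1} = y_n + z·[4/7·y_n + 3/7·y_{n+1}] ⇒ (1 − 3/7z)y_{n+1} = (1 + 4/7z)y_n
  Hence R(z) = (1 + 4/7z)/(1 − 3/7z).

Boundary: |R(x)|=1, x<0.
x=-1.45: |R|=0.1057
R=−1: 1+4/7x = −1+3/7x ⇒ -1/7x=2 ⇒ x=2/(-1/7)=-14.0000
Confirm numerically:
  x=-10.074: |R|=0.89452 <1
  x=-9.877: |R|=0.88745 <1
  x=-9.352: |R|=0.86741 <1
  x=-8.253: |R|=0.81904 <1
  x=-14.145: |R|=1.00293 >1
  x=-14.102: |R|=1.00207 >1
So |R|<1 on (-14.0000, 0).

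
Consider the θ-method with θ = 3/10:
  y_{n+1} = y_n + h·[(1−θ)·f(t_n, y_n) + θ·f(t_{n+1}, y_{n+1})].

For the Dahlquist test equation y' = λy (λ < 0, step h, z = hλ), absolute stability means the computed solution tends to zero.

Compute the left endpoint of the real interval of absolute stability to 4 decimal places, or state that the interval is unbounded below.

Set f=λy, z=hλ:
  y_{n+1} = y_n + z·[7/10·y_n + 3/10·y_{n+1}] ⇒ (1 − 3/10z)y_{n+1} = (1 + 7/10z)y_n
  so R(z) = (1 + 7/10z)/(1 − 3/10z).

Need |R(x)|<1, x<0.
x=-1: |R|=0.2308
R=−1: 1+7/10x = −1+3/10x ⇒ -2/5x=2 ⇒ x=2/(-2/5)=-5.0000
Confirm numerically:
  x=-4.860: |R|=0.97722 <1
  x=-4.396: |R|=0.89581 <1
  x=-3.079: |R|=0.60056 <1
  x=-2.840: |R|=0.53348 <1
  x=-5.375: |R|=1.05742 >1
  x=-5.088: |R|=1.01393 >1
Stable set (-5.0000, 0).

z* = -5.0000.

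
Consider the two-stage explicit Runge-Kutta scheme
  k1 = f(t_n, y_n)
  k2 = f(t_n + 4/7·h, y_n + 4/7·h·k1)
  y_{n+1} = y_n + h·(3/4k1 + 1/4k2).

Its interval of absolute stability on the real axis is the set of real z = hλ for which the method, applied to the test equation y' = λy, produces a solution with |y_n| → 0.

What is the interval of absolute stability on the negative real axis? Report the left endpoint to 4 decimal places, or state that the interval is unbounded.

On y'=λy, z=hλ:
  k1=λy_n ⇒ h·k1=z·y_n;  k2=λ(1+4/7z)y_n ⇒ h·k2=z(1+4/7z)y_n
  y_{n+1}/y_n = 1 + 3/4z + 1/4z(1+4/7z) = 1 + z + 1/7z²
  Hence R(z) = 1 + z + 1/7z².

Solve |R(x)|<1 on ℝ⁻.
x=-1.78: |R|=0.3274
R=1: x+1/7x²=0 ⇒ x=−7=-7.0000; min R=1−1/(4·1/7)=-0.7500>−1
Confirm numerically:
  x=-6.650: |R|=0.66750 <1
  x=-3.509: |R|=0.74999 <1
  x=-3.273: |R|=0.74264 <1
  x=-7.552: |R|=1.59553 >1
  x=-7.452: |R|=1.48119 >1
  x=-7.260: |R|=1.26966 >1
Stable set (-7.0000, 0).

z∈(-7.0000,0).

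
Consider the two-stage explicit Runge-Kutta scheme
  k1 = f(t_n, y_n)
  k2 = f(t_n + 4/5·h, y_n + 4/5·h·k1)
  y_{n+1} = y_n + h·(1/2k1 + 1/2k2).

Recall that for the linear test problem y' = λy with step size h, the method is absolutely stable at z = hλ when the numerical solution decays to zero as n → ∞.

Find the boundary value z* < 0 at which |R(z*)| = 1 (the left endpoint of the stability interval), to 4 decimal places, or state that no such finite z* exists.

z* = -2.5000.

Set f=λy, z=hλ:
  k1=λy_n ⇒ h·k1=z·y_n;  k2=λ(1+4/5z)y_n ⇒ h·k2=z(1+4/5z)y_n
  y_{n+1}/y_n = 1 + 1/2z + 1/2z(1+4/5z) = 1 + z + 2/5z²
  ⇒ R(z) = 1 + z + 2/5z².

Boundary: |R(x)|=1, x<0.
x=-1.24: |R|=0.3750
R=1: x+2/5x²=0 ⇒ x=−5/2=-2.5000; min R=1−1/(4·2/5)=0.3750>−1
Confirm numerically:
  x=-2.333: |R|=0.84416 <1
  x=-2.150: |R|=0.69900 <1
  x=-1.944: |R|=0.56765 <1
  x=-1.826: |R|=0.50771 <1
  x=-2.967: |R|=1.55424 >1
  x=-2.661: |R|=1.17137 >1
  x=-2.584: |R|=1.08682 >1
Interval (-2.5000, 0).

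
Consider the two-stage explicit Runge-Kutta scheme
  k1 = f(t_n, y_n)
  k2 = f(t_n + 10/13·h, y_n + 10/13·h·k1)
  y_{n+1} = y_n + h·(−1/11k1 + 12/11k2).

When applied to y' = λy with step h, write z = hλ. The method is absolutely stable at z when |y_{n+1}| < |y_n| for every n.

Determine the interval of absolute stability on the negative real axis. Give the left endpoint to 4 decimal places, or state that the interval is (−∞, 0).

z∈(-1.1917,0).

On y'=λy, z=hλ:
  k1=λy_n ⇒ h·k1=z·y_n;  k2=λ(1+10/13z)y_n ⇒ h·k2=z(1+10/13z)y_n
  y_{n+1}/y_n = 1 − 1/11z + 12/11z(1+10/13z) = 1 + z + 120/143z²
  ⇒ R(z) = 1 + z + 120/143z².

Need |R(x)|<1, x<0.
x=-0.33: |R|=0.7614
R=1: x+120/143x²=0 ⇒ x=−143/120=-1.1917; min R=1−1/(4·120/143)=0.7021>−1
Confirm numerically:
  x=-0.898: |R|=0.77870 <1
  x=-0.729: |R|=0.71696 <1
  x=-0.711: |R|=0.71321 <1
  x=-0.705: |R|=0.71208 <1
  x=-1.700: |R|=1.72517 >1
  x=-1.213: |R|=1.02172 >1
Stable set (-1.1917, 0).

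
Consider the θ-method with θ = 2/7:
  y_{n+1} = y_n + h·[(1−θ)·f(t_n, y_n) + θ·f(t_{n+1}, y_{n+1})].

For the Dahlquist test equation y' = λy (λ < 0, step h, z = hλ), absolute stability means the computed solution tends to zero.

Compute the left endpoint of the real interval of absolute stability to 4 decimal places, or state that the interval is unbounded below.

With y'=λy (z=hλ):
  y_{n+1} = y_n + z·[5/7·y_n + 2/7·y_{n+1}] ⇒ (1 − 2/7z)y_{n+1} = (1 + 5/7z)y_n
  Hence R(z) = (1 + 5/7z)/(1 − 2/7z).

Boundary: |R(x)|=1, x<0.
x=-0.63: |R|=0.4661
R=−1: 1+5/7x = −1+2/7x ⇒ -3/7x=2 ⇒ x=2/(-3/7)=-4.6667
Confirm numerically:
  x=-3.940: |R|=0.85349 <1
  x=-2.653: |R|=0.50910 <1
  x=-2.432: |R|=0.43493 <1
  x=-4.915: |R|=1.04427 >1
  x=-4.778: |R|=1.02017 >1
  x=-4.775: |R|=1.01964 >1
Interval (-4.6667, 0).

left endpoint -4.6667.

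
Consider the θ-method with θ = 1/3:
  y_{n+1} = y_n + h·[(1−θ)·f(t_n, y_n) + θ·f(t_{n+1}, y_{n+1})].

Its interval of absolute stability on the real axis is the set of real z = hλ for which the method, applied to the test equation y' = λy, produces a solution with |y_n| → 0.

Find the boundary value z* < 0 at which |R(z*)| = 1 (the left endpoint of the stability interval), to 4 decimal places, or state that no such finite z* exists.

z* = -6.0000.

Test eqn y'=λy, z=hλ:
  y_{n+1} = y_n + z·[2/3·y_n + 1/3·y_{n+1}] ⇒ (1 − 1/3z)y_{n+1} = (1 + 2/3z)y_n
  Hence R(z) = (1 + 2/3z)/(1 − 1/3z).

Boundary: |R(x)|=1, x<0.
x=-1.07: |R|=0.2113
R=−1: 1+2/3x = −1+1/3x ⇒ -1/3x=2 ⇒ x=2/(-1/3)=-6.0000
Confirm numerically:
  x=-5.897: |R|=0.98842 <1
  x=-5.359: |R|=0.92332 <1
  x=-4.727: |R|=0.83525 <1
  x=-4.156: |R|=0.74231 <1
  x=-6.424: |R|=1.04499 >1
  x=-6.247: |R|=1.02671 >1
  x=-6.224: |R|=1.02428 >1
So |R|<1 on (-6.0000, 0).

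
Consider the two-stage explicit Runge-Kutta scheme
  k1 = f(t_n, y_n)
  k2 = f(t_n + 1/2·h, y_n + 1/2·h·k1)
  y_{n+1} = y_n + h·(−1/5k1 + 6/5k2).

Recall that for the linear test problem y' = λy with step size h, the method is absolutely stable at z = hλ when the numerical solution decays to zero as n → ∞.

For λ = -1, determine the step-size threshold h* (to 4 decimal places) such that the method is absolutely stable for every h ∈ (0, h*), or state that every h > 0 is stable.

On y'=λy, z=hλ:
  k1=λy_n ⇒ h·k1=z·y_n;  k2=λ(1+1/2z)y_n ⇒ h·k2=z(1+1/2z)y_n
  y_{n+1}/y_n = 1 − 1/5z + 6/5z(1+1/2z) = 1 + z + 3/5z²
  so R(z) = 1 + z + 3/5z².

Solve |R(x)|<1 on ℝ⁻.
x=-0.46: |R|=0.6670
R=1: x+3/5x²=0 ⇒ x=−5/3=-1.6667; min R=1−1/(4·3/5)=0.5833>−1
Confirm numerically:
  x=-1.636: |R|=0.96990 <1
  x=-1.578: |R|=0.91605 <1
  x=-1.536: |R|=0.87958 <1
  x=-0.905: |R|=0.58642 <1
  x=-2.037: |R|=1.45262 >1
  x=-1.805: |R|=1.14981 >1
  x=-1.770: |R|=1.10974 >1
Interval (-1.6667, 0).

(-1.6667,0); λ=-1 ⇒ h* = (5/3)/1 = 1.6667.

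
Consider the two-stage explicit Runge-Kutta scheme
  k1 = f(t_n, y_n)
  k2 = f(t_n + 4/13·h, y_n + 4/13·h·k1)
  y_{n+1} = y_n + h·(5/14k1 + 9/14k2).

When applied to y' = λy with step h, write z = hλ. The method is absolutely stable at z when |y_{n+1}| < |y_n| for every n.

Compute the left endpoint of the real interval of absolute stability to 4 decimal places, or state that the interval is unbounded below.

z* = -5.0556.

Set f=λy, z=hλ:
  k1=λy_n ⇒ h·k1=z·y_n;  k2=λ(1+4/13z)y_n ⇒ h·k2=z(1+4/13z)y_n
  y_{n+1}/y_n = 1 + 5/14z + 9/14z(1+4/13z) = 1 + z + 18/91z²
  ⇒ R(z) = 1 + z + 18/91z².

Need |R(x)|<1, x<0.
x=-1.66: |R|=0.1149
R=1: x+18/91x²=0 ⇒ x=−91/18=-5.0556; min R=1−1/(4·18/91)=-0.2639>−1
Confirm numerically:
  x=-3.598: |R|=0.03733 <1
  x=-3.557: |R|=0.05436 <1
  x=-2.508: |R|=0.26381 <1
  x=-2.460: |R|=0.26298 <1
  x=-5.410: |R|=1.37929 >1
  x=-5.286: |R|=1.24095 >1
So |R|<1 on (-5.0556, 0).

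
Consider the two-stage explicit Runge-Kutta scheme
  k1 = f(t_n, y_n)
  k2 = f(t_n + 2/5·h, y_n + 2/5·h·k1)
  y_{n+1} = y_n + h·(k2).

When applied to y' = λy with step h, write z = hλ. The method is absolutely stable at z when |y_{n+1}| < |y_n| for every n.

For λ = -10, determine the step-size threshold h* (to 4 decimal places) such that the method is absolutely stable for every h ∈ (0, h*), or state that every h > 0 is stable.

(-2.5000,0); λ=-10 ⇒ h* = (5/2)/10 = 0.2500.

Test eqn y'=λy, z=hλ:
  k1=λy_n ⇒ h·k1=z·y_n;  k2=λ(1+2/5z)y_n ⇒ h·k2=z(1+2/5z)y_n
  y_{n+1}/y_n = 1 + z(1+2/5z) = 1 + z + 2/5z²
  R(z) = 1 + z + 2/5z².

Find x<0 with |R(x)|<1.
x=-0.5: |R|=0.6000
R=1: x+2/5x²=0 ⇒ x=−5/2=-2.5000; min R=1−1/(4·2/5)=0.3750>−1
Confirm numerically:
  x=-2.408: |R|=0.91139 <1
  x=-2.381: |R|=0.88666 <1
  x=-1.508: |R|=0.40163 <1
  x=-1.385: |R|=0.38229 <1
  x=-3.070: |R|=1.69996 >1
  x=-2.708: |R|=1.22531 >1
  x=-2.569: |R|=1.07090 >1
Interval (-2.5000, 0).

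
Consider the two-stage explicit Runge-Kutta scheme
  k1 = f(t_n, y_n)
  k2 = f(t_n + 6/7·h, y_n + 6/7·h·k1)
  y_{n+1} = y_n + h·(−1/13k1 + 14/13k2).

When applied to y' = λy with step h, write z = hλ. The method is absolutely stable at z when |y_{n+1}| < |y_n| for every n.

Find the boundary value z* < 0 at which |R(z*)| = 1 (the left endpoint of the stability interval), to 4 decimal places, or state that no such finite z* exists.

z* = -1.0833.

Test eqn y'=λy, z=hλ:
  k1=λy_n ⇒ h·k1=z·y_n;  k2=λ(1+6/7z)y_n ⇒ h·k2=z(1+6/7z)y_n
  y_{n+1}/y_n = 1 − 1/13z + 14/13z(1+6/7z) = 1 + z + 12/13z²
  so R(z) = 1 + z + 12/13z².

Solve |R(x)|<1 on ℝ⁻.
x=-1.52: |R|=1.6127
R=1: x+12/13x²=0 ⇒ x=−13/12=-1.0833; min R=1−1/(4·12/13)=0.7292>−1
Confirm numerically:
  x=-0.741: |R|=0.76584 <1
  x=-0.655: |R|=0.74102 <1
  x=-0.634: |R|=0.73704 <1
  x=-1.562: |R|=1.69016 >1
  x=-1.242: |R|=1.18191 >1
  x=-1.170: |R|=1.09360 >1
So |R|<1 on (-1.0833, 0).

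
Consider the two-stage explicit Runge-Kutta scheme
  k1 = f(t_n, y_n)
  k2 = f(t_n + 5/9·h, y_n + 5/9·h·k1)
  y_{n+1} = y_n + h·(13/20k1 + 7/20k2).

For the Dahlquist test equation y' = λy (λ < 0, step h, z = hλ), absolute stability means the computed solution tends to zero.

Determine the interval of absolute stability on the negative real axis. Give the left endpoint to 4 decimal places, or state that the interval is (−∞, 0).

Test eqn y'=λy, z=hλ:
  k1=λy_n ⇒ h·k1=z·y_n;  k2=λ(1+5/9z)y_n ⇒ h·k2=z(1+5/9z)y_n
  y_{n+1}/y_n = 1 + 13/20z + 7/20z(1+5/9z) = 1 + z + 7/36z²
  so R(z) = 1 + z + 7/36z².

Need |R(x)|<1, x<0.
x=-0.33: |R|=0.6912
R=1: x+7/36x²=0 ⇒ x=−36/7=-5.1429; min R=1−1/(4·7/36)=-0.2857>−1
Confirm numerically:
  x=-4.652: |R|=0.55599 <1
  x=-2.743: |R|=0.27999 <1
  x=-2.316: |R|=0.27303 <1
  x=-5.636: |R|=1.54043 >1
  x=-5.330: |R|=1.19395 >1
Interval (-5.1429, 0).

(-5.1429, 0).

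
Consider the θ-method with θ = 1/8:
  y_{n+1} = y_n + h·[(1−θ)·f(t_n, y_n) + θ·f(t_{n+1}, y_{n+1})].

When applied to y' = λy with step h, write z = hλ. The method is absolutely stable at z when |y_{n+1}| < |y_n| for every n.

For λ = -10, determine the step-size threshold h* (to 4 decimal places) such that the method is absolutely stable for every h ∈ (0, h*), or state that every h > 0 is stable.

Test eqn y'=λy, z=hλ:
  y_{n+1} = y_n + z·[7/8·y_n + 1/8·y_{n+1}] ⇒ (1 − 1/8z)y_{n+1} = (1 + 7/8z)y_n
  R(z) = (1 + 7/8z)/(1 − 1/8z).

Boundary: |R(x)|=1, x<0.
x=-0.32: |R|=0.6923
R=−1: 1+7/8x = −1+1/8x ⇒ -3/4x=2 ⇒ x=2/(-3/4)=-2.6667
Confirm numerically:
  x=-2.576: |R|=0.94856 <1
  x=-2.303: |R|=0.78822 <1
  x=-1.194: |R|=0.03894 <1
  x=-2.853: |R|=1.10301 >1
  x=-2.731: |R|=1.03597 >1
Interval (-2.6667, 0).

(-2.6667,0); λ=-10 ⇒ h* = (8/3)/10 = 0.2667.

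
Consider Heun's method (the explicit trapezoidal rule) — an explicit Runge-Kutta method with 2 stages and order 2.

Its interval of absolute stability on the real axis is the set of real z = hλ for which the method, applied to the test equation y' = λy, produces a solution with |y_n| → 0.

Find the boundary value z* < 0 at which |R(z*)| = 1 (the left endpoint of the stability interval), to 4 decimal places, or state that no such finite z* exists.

left endpoint -2.0000.

With y'=λy (z=hλ):
  order 2, 2-stage ⇒ R(z)=1+z+z^2/2
  (e.g. R(-0.64)=0.56480, |R|=0.56480)

Find x<0 with |R(x)|<1.
x=-0.64: |R|=0.5648
|R(-1.6)|=0.6800 |R(-1.53)|=0.6404 |R(-1.33)|=0.5544
Bisect:
  x_lo=-2.8751 |R|=2.2580  x_hi=-0.2583 |R|=0.7750
  mid=-1.56672 |R|=0.66059 →hi
  mid=-2.22091 |R|=1.24531 →lo
  mid=-1.89382 |R|=0.89945 →hi
  mid=-2.05736 |R|=1.05901 →lo
  mid=-1.97559 |R|=0.97589 →hi
  mid=-2.01648 |R|=1.01661 →lo
  mid=-1.99603 |R|=0.99604 →hi
  mid=-2.00625 |R|=1.00627 →lo
  mid=-2.00114 |R|=1.00114 →lo
  ...
  [-2.00003,-1.99987] ⇒ x*=-2.0000
Stable set (-2.0000, 0).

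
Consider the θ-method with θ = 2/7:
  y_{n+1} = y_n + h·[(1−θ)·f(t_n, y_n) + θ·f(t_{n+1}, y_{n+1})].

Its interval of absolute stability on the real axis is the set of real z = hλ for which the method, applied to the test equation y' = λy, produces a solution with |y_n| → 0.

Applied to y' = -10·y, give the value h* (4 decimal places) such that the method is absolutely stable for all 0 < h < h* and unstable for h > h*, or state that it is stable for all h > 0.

(-4.6667,0); λ=-10 ⇒ h* = (14/3)/10 = 0.4667.

With y'=λy (z=hλ):
  y_{n+1} = y_n + z·[5/7·y_n + 2/7·y_{n+1}] ⇒ (1 − 2/7z)y_{n+1} = (1 + 5/7z)y_n
  so R(z) = (1 + 5/7z)/(1 − 2/7z).

Need |R(x)|<1, x<0.
x=-1.16: |R|=0.1288
R=−1: 1+5/7x = −1+2/7x ⇒ -3/7x=2 ⇒ x=2/(-3/7)=-4.6667
Confirm numerically:
  x=-3.330: |R|=0.70644 <1
  x=-2.890: |R|=0.58294 <1
  x=-2.076: |R|=0.30308 <1
  x=-1.943: |R|=0.24940 <1
  x=-5.102: |R|=1.07591 >1
  x=-5.022: |R|=1.06254 >1
  x=-4.831: |R|=1.02959 >1
So |R|<1 on (-4.6667, 0).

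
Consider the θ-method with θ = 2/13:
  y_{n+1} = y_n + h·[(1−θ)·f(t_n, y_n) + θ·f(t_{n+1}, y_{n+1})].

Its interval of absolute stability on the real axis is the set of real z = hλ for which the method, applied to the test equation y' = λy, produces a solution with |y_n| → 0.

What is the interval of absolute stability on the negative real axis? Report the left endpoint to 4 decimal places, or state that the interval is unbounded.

Test eqn y'=λy, z=hλ:
  y_{n+1} = y_n + z·[11/13·y_n + 2/13·y_{n+1}] ⇒ (1 − 2/13z)y_{n+1} = (1 + 11/13z)y_n
  ⇒ R(z) = (1 + 11/13z)/(1 − 2/13z).

Need |R(x)|<1, x<0.
x=-0.95: |R|=0.1711
R=−1: 1+11/13x = −1+2/13x ⇒ -9/13x=2 ⇒ x=2/(-9/13)=-2.8889
Confirm numerically:
  x=-2.221: |R|=0.65537 <1
  x=-1.712: |R|=0.35509 <1
  x=-1.586: |R|=0.27492 <1
  x=-3.247: |R|=1.16533 >1
  x=-3.043: |R|=1.07267 >1
So |R|<1 on (-2.8889, 0).

(-2.8889, 0).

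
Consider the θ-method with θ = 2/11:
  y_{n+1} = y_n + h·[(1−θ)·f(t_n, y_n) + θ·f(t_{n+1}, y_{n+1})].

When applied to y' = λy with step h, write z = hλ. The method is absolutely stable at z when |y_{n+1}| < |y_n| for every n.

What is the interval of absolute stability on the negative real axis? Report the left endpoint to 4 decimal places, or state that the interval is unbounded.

(-3.1429, 0).

Set f=λy, z=hλ:
  y_{n+1} = y_n + z·[9/11·y_n + 2/11·y_{n+1}] ⇒ (1 − 2/11z)y_{n+1} = (1 + 9/11z)y_n
  so R(z) = (1 + 9/11z)/(1 − 2/11z).

Boundary: |R(x)|=1, x<0.
x=-0.97: |R|=0.1754
R=−1: 1+9/11x = −1+2/11x ⇒ -7/11x=2 ⇒ x=2/(-7/11)=-3.1429
Confirm numerically:
  x=-1.702: |R|=0.29978 <1
  x=-1.482: |R|=0.16743 <1
  x=-1.314: |R|=0.06061 <1
  x=-3.593: |R|=1.17327 >1
  x=-3.499: |R|=1.13852 >1
  x=-3.185: |R|=1.01698 >1
Stable set (-3.1429, 0).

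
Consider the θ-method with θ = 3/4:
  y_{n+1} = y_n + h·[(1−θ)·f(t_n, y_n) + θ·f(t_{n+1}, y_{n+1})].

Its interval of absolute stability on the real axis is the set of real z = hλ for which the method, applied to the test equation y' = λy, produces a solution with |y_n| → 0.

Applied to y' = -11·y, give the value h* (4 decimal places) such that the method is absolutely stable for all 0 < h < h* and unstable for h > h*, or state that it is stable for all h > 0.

unbounded; (−∞, 0). Any h>0 works for λ=-11.

Set f=λy, z=hλ:
  y_{n+1} = y_n + z·[1/4·y_n + 3/4·y_{n+1}] ⇒ (1 − 3/4z)y_{n+1} = (1 + 1/4z)y_n
  ⇒ R(z) = (1 + 1/4z)/(1 − 3/4z).

Need |R(x)|<1, x<0.
x=-0.47: |R|=0.6525
x=-2: |R|=0.2000
x=-10: |R|=0.1765
x=-100: |R|=0.3158
θ=3/4≥1/2 ⇒ |1+1/4x|<|1−3/4x| ∀x<0 ⇒ interval (−∞,0).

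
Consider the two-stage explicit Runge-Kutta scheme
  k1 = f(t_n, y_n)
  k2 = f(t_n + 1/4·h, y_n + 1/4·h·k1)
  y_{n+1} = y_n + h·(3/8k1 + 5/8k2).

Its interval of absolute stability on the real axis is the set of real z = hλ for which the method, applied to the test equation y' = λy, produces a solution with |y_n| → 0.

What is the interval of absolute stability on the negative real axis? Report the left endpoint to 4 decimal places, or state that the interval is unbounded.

z∈(-6.4000,0).

Set f=λy, z=hλ:
  k1=λy_n ⇒ h·k1=z·y_n;  k2=λ(1+1/4z)y_n ⇒ h·k2=z(1+1/4z)y_n
  y_{n+1}/y_n = 1 + 3/8z + 5/8z(1+1/4z) = 1 + z + 5/32z²
  Hence R(z) = 1 + z + 5/32z².

Find x<0 with |R(x)|<1.
x=-0.85: |R|=0.2629
R=1: x+5/32x²=0 ⇒ x=−32/5=-6.4000; min R=1−1/(4·5/32)=-0.6000>−1
Confirm numerically:
  x=-6.380: |R|=0.98006 <1
  x=-4.789: |R|=0.20548 <1
  x=-3.599: |R|=0.57512 <1
  x=-6.626: |R|=1.23398 >1
  x=-6.549: |R|=1.15247 >1
So |R|<1 on (-6.4000, 0).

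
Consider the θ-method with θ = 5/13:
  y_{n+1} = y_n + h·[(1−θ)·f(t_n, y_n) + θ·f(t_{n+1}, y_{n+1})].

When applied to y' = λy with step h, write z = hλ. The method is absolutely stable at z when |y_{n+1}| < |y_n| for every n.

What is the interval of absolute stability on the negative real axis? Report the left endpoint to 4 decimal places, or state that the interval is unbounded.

With y'=λy (z=hλ):
  y_{n+1} = y_n + z·[8/13·y_n + 5/13·y_{n+1}] ⇒ (1 − 5/13z)y_{n+1} = (1 + 8/13z)y_n
  R(z) = (1 + 8/13z)/(1 − 5/13z).

Boundary: |R(x)|=1, x<0.
x=-0.66: |R|=0.4736
R=−1: 1+8/13x = −1+5/13x ⇒ -3/13x=2 ⇒ x=2/(-3/13)=-8.6667
Confirm numerically:
  x=-6.126: |R|=0.82530 <1
  x=-5.804: |R|=0.79562 <1
  x=-5.310: |R|=0.74539 <1
  x=-9.227: |R|=1.02843 >1
  x=-8.817: |R|=1.00790 >1
Stable set (-8.6667, 0).

(-8.6667, 0).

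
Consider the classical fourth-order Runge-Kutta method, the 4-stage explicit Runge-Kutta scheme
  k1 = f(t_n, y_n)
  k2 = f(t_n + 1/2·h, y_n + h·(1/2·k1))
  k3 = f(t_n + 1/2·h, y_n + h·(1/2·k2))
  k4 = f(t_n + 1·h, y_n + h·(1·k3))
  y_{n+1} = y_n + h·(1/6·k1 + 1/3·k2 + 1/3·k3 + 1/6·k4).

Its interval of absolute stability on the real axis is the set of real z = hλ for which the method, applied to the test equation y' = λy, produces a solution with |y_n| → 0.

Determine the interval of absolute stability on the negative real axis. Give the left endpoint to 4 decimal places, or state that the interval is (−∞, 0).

(-2.7853, 0).

With y'=λy (z=hλ):
  order 4, 4-stage ⇒ R(z)=1+z+z^2/2+z^3/6+z^4/24
  (e.g. R(-0.5)=0.60677, |R|=0.60677)

Need |R(x)|<1, x<0.
x=-0.5: |R|=0.6068
|R(-2.78)|=0.9920 |R(-2.75)|=0.9481 |R(-1.7)|=0.2742
Bisect:
  x_lo=-3.2582 |R|=1.9807  x_hi=-0.3969 |R|=0.6725
  mid=-1.82755 |R|=0.28990 →hi
  mid=-2.54289 |R|=0.69195 →hi
  mid=-2.90056 |R|=1.18816 →lo
  mid=-2.72173 |R|=0.90832 →hi
  mid=-2.81115 |R|=1.03968 →lo
  mid=-2.76644 |R|=0.97194 →hi
  mid=-2.78879 |R|=1.00529 →lo
  mid=-2.77761 |R|=0.98848 →hi
  mid=-2.78320 |R|=0.99685 →hi
  mid=-2.78600 |R|=1.00106 →lo
  ...
  [-2.78530,-2.78512] ⇒ x*=-2.7853
Interval (-2.7853, 0).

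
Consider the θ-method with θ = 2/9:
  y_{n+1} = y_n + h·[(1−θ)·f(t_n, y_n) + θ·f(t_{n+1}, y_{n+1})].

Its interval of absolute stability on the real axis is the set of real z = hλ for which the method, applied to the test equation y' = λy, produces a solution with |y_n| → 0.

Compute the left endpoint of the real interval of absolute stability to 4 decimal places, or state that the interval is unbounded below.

Set f=λy, z=hλ:
  y_{n+1} = y_n + z·[7/9·y_n + 2/9·y_{n+1}] ⇒ (1 − 2/9z)y_{n+1} = (1 + 7/9z)y_n
  Hence R(z) = (1 + 7/9z)/(1 − 2/9z).

Need |R(x)|<1, x<0.
x=-1.62: |R|=0.1912
R=−1: 1+7/9x = −1+2/9x ⇒ -5/9x=2 ⇒ x=2/(-5/9)=-3.6000
Confirm numerically:
  x=-2.279: |R|=0.51283 <1
  x=-1.911: |R|=0.34137 <1
  x=-1.711: |R|=0.23966 <1
  x=-1.566: |R|=0.16172 <1
  x=-3.781: |R|=1.05464 >1
  x=-3.769: |R|=1.05109 >1
Stable set (-3.6000, 0).

z* = -3.6000.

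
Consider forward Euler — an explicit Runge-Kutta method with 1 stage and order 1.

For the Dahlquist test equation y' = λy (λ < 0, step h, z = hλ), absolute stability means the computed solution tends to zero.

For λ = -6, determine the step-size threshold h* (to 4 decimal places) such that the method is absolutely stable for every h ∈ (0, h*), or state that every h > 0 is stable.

With y'=λy (z=hλ):
  order 1, 1-stage ⇒ R(z)=1+z
  (e.g. R(-0.86)=0.14000, |R|=0.14000)

Boundary: |R(x)|=1, x<0.
x=-0.86: |R|=0.1400
|R(-1.58)|=0.5800 |R(-1.35)|=0.3500 |R(-1.14)|=0.1400
Bisect:
  x_lo=-2.6118 |R|=1.6118  x_hi=-0.3765 |R|=0.6235
  mid=-1.49418 |R|=0.49418 →hi
  mid=-2.05301 |R|=1.05301 →lo
  mid=-1.77359 |R|=0.77359 →hi
  mid=-1.91330 |R|=0.91330 →hi
  mid=-1.98316 |R|=0.98316 →hi
  mid=-2.01808 |R|=1.01808 →lo
  mid=-2.00062 |R|=1.00062 →lo
  ...
  [-2.00007,-1.99994] ⇒ x*=-2.0000
Stable set (-2.0000, 0).

(-2.0000,0); λ=-6 ⇒ h* = 0.3333.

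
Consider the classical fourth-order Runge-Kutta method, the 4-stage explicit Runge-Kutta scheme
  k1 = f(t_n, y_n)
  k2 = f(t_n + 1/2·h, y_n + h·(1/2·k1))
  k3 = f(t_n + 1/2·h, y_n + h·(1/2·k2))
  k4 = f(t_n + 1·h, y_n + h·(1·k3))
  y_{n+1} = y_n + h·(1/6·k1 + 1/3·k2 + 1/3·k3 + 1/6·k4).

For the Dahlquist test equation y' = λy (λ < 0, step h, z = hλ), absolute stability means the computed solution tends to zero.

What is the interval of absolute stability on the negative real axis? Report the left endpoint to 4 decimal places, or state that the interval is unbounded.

Set f=λy, z=hλ:
  order 4, 4-stage ⇒ R(z)=1+z+z^2/2+z^3/6+z^4/24
  (e.g. R(-1.24)=0.30954, |R|=0.30954)

Boundary: |R(x)|=1, x<0.
x=-1.24: |R|=0.3095
|R(-2.07)|=0.3592 |R(-1.87)|=0.2981 |R(-1.28)|=0.3015
Bisect:
  x_lo=-3.4831 |R|=2.6728  x_hi=-0.1088 |R|=0.8969
  mid=-1.79598 |R|=0.28480 →hi
  mid=-2.63954 |R|=0.80159 →hi
  mid=-3.06132 |R|=1.50243 →lo
  mid=-2.85043 |R|=1.10274 →lo
  mid=-2.74499 |R|=0.94091 →hi
  mid=-2.79771 |R|=1.01888 →lo
  mid=-2.77135 |R|=0.97918 →hi
  mid=-2.78453 |R|=0.99885 →hi
  mid=-2.79112 |R|=1.00882 →lo
  ...
  [-2.78535,-2.78515] ⇒ x*=-2.7853
Interval (-2.7853, 0).

z∈(-2.7853,0).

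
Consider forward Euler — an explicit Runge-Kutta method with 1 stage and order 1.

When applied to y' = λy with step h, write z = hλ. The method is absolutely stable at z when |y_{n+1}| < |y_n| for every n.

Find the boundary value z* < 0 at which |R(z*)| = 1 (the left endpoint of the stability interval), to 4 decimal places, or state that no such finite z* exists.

z* = -2.0000.

Test eqn y'=λy, z=hλ:
  order 1, 1-stage ⇒ R(z)=1+z
  (e.g. R(-1.21)=-0.21000, |R|=0.21000)

Solve |R(x)|<1 on ℝ⁻.
x=-1.21: |R|=0.2100
|R(-1.87)|=0.8700 |R(-1.79)|=0.7900 |R(-1.45)|=0.4500
Bisect:
  x_lo=-2.8106 |R|=1.8106  x_hi=-0.3234 |R|=0.6766
  mid=-1.56700 |R|=0.56700 →hi
  mid=-2.18881 |R|=1.18881 →lo
  mid=-1.87791 |R|=0.87791 →hi
  mid=-2.03336 |R|=1.03336 →lo
  mid=-1.95564 |R|=0.95564 →hi
  mid=-1.99450 |R|=0.99450 →hi
  mid=-2.01393 |R|=1.01393 →lo
  mid=-2.00421 |R|=1.00421 →lo
  ...
  [-2.00012,-1.99996] ⇒ x*=-2.0000
Interval (-2.0000, 0).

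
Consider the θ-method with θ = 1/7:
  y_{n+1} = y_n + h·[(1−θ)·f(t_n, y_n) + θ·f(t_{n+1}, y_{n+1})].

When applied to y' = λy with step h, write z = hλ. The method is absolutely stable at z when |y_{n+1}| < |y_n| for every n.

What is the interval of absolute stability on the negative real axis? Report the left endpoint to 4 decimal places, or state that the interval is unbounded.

(-2.8000, 0).

Test eqn y'=λy, z=hλ:
  y_{n+1} = y_n + z·[6/7·y_n + 1/7·y_{n+1}] ⇒ (1 − 1/7z)y_{n+1} = (1 + 6/7z)y_n
  so R(z) = (1 + 6/7z)/(1 − 1/7z).

Need |R(x)|<1, x<0.
x=-0.58: |R|=0.4644
R=−1: 1+6/7x = −1+1/7x ⇒ -5/7x=2 ⇒ x=2/(-5/7)=-2.8000
Confirm numerically:
  x=-2.615: |R|=0.90380 <1
  x=-2.516: |R|=0.85078 <1
  x=-2.251: |R|=0.70328 <1
  x=-3.351: |R|=1.26616 >1
  x=-3.157: |R|=1.17574 >1
Interval (-2.8000, 0).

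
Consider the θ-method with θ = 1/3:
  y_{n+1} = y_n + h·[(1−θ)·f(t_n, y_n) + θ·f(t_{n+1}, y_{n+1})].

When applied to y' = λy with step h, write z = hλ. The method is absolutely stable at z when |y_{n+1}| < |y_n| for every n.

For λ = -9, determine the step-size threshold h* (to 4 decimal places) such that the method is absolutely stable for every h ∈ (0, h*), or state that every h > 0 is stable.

Set f=λy, z=hλ:
  y_{n+1} = y_n + z·[2/3·y_n + 1/3·y_{n+1}] ⇒ (1 − 1/3z)y_{n+1} = (1 + 2/3z)y_n
  so R(z) = (1 + 2/3z)/(1 − 1/3z).

Need |R(x)|<1, x<0.
x=-0.76: |R|=0.3936
R=−1: 1+2/3x = −1+1/3x ⇒ -1/3x=2 ⇒ x=2/(-1/3)=-6.0000
Confirm numerically:
  x=-5.603: |R|=0.95385 <1
  x=-4.704: |R|=0.83178 <1
  x=-4.066: |R|=0.72629 <1
  x=-6.230: |R|=1.02492 >1
  x=-6.186: |R|=1.02025 >1
So |R|<1 on (-6.0000, 0).

(-6.0000,0); λ=-9 ⇒ h* = (6)/9 = 0.6667.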